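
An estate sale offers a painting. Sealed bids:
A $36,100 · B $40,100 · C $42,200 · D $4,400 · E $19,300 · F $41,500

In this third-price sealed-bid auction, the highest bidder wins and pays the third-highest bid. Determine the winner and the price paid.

Bids ranked: 42,200 (C) > 41,500 (F) > 40,100 (B) > 36,100 (A) > 19,300 (E) > 4,400 (D)
C is highest; pays the third-highest bid, $40,100.

C pays $40,100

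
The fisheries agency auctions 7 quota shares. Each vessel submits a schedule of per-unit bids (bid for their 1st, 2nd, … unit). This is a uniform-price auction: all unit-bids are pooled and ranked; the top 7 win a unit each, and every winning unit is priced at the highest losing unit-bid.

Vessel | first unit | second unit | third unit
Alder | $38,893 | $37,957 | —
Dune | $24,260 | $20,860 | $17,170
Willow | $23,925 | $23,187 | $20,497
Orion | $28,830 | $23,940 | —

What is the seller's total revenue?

Pooled unit-bids ranked (top 7): 38,893 (Alder-1), 37,957 (Alder-2), 28,830 (Orion-1), 24,260 (Dune-1), 23,940 (Orion-2), 23,925 (Willow-1), 23,187 (Willow-2)
The (k+1)-th unit-bid is $20,860.
Allocation: Alder 2, Dune 1, Orion 2, Willow 2. Every unit priced at $20,860.
Revenue = 7 × 20,860 = $146,020.

Total revenue: $146,020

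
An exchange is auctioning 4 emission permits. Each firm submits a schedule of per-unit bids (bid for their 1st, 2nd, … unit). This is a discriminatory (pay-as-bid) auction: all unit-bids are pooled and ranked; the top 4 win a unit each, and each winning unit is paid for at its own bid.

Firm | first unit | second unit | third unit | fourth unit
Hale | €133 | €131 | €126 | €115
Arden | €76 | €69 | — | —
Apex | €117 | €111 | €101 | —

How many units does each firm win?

Pooled unit-bids ranked (top 4): 133 (Hale-1), 131 (Hale-2), 126 (Hale-3), 117 (Apex-1)
Next rejected bid: €115 (not a price — pay-as-bid).
Allocation: Apex 1, Hale 3.

Apex 1, Hale 3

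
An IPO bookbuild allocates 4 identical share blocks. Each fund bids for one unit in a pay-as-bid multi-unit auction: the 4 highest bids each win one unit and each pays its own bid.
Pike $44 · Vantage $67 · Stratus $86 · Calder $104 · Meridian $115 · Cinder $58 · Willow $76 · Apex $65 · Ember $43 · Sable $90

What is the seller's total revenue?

Bids ranked high→low: 115 (Meridian), 104 (Calder), 90 (Sable), 86 (Stratus), 76 (Willow), 67 (Vantage), …
Winners (4 units): Meridian, Calder, Sable, Stratus.
Total revenue = 115 + 104 + 90 + 86 = $395.

Total revenue: $395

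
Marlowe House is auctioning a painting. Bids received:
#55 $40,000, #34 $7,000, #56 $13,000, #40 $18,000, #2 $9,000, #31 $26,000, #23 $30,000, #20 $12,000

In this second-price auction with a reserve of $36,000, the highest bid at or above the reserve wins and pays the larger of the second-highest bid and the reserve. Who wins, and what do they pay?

#55 pays $36,000

Sorting bids: 40,000 (#55) > 30,000 (#23) > 26,000 (#31) > 18,000 (#40) > 13,000 (#56) > 12,000 (#20) > …
Highest eligible bid: #55 at $40,000.
max(second-highest $30,000, reserve $36,000) = $36,000.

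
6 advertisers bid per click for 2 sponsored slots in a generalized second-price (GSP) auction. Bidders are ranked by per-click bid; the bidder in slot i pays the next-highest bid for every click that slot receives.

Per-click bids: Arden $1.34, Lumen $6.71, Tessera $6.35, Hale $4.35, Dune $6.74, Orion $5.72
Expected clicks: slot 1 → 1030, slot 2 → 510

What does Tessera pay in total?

Tessera pays $0.00

Ranked by bid: $6.74 (Dune) > $6.71 (Lumen) > $6.35 (Tessera) > …
Tessera ranks below slot 2 → no slot, pays nothing.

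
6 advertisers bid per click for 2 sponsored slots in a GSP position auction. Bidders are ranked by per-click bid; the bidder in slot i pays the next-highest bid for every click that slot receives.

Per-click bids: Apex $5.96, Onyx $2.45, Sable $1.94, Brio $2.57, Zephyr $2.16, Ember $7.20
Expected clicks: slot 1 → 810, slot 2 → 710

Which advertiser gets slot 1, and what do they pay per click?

Ember; $5.96 per click

Ranked by bid: $7.20 (Ember) > $5.96 (Apex) > $2.57 (Brio) > …
Slot 1 goes to the first-ranked bidder, Ember, who pays the next bid down: $5.96/click.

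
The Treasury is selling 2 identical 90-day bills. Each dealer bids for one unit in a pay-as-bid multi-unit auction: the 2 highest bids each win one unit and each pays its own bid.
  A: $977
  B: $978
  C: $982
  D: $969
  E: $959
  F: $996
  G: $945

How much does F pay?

F pays $996

Bids ranked high→low: 996 (F), 982 (C), 978 (B), 977 (A), …
The 2 highest are F, C.
F wins → own bid $996.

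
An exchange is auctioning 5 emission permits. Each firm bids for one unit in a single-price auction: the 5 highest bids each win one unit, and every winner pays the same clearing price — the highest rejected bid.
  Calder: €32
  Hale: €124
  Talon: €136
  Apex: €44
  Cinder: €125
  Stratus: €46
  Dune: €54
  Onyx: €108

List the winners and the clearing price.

Sorting: 136 (Talon), 125 (Cinder), 124 (Hale), 108 (Onyx), 54 (Dune), 46 (Stratus), 44 (Apex), …
Winners (5 units): Talon, Cinder, Hale, Onyx, Dune.
First losing bid is Stratus's €46, which sets the uniform price.

Talon, Cinder, Hale, Onyx, Dune; each pays €46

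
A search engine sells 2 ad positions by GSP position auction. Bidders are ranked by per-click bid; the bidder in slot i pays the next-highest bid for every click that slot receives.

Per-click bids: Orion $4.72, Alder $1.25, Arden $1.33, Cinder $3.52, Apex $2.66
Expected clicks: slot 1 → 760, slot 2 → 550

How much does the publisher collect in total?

Total revenue: $4138.20

Sorting advertisers: $4.72 (Orion) > $3.52 (Cinder) > $2.66 (Apex) > …
Slot 1: Orion pays $3.52 × 760 = $2675.20
Slot 2: Cinder pays $2.66 × 550 = $1463.00
Total = $4138.20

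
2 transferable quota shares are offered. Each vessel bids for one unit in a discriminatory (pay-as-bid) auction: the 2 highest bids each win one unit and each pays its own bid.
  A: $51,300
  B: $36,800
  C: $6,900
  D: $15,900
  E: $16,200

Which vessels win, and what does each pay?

Bids ranked high→low: 51,300 (A), 36,800 (B), 16,200 (E), 15,900 (D), …
Winners (2 units): A, B.
Each winner pays its own bid: A $51,300, B $36,800.

A $51,300, B $36,800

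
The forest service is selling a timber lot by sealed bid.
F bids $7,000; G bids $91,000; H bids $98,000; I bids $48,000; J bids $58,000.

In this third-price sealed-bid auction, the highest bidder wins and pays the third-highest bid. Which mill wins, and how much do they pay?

H pays $58,000

Rule: the highest bidder wins and pays the third-highest bid.
Bids in order: 98,000 (H) > 91,000 (G) > 58,000 (J) > 48,000 (I) > 7,000 (F)
H is highest; pays the third-highest bid, $58,000.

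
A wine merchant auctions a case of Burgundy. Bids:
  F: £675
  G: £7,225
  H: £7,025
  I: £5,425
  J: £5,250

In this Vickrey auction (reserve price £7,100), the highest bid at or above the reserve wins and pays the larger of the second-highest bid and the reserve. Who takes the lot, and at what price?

G pays £7,100

Bids ranked: 7,225 (G) > 7,025 (H) > 5,425 (I) > 5,250 (J) > 675 (F)
Highest eligible bid: G at £7,225.
max(second-highest £7,025, reserve £7,100) = £7,100.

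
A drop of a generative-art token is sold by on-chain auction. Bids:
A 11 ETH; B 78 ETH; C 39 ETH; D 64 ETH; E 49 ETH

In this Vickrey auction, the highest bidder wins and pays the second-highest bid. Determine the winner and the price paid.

Vickrey auction: the highest bidder wins and pays the second-highest bid.
Bids in order: 78 (B) > 64 (D) > 49 (E) > 39 (C) > 11 (A)
B wins with the highest bid; price is set by the runner-up at 64 ETH.

B pays 64 ETH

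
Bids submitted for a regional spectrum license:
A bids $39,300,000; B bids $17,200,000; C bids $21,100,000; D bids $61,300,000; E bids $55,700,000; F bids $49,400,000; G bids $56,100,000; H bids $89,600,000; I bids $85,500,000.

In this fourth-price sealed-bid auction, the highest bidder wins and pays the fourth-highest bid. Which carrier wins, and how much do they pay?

H pays $56,100,000

Rule: the highest bidder wins and pays the fourth-highest bid.
Bids ranked: 89,600,000 (H) > 85,500,000 (I) > 61,300,000 (D) > 56,100,000 (G) > 55,700,000 (E) > 49,400,000 (F) > …
H wins; payment is bid #4 in the ranking = $56,100,000.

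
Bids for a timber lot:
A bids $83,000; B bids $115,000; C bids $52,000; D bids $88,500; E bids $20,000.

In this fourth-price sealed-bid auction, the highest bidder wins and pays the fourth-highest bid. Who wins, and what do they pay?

Sorting bids: 115,000 (B) > 88,500 (D) > 83,000 (A) > 52,000 (C) > 20,000 (E)
B is highest; pays the fourth-highest bid, $52,000.

B pays $52,000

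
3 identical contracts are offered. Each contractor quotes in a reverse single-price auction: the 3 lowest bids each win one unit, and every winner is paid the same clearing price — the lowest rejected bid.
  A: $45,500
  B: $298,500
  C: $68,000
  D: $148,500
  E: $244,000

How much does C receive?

Sorting: 45,500 (A), 68,000 (C), 148,500 (D), 244,000 (E), 298,500 (B)
Winners (3 units): A, C, D.
Lowest unsuccessful bid: $244,000 → clearing price.
C wins → is paid $244,000.

C is paid $244,000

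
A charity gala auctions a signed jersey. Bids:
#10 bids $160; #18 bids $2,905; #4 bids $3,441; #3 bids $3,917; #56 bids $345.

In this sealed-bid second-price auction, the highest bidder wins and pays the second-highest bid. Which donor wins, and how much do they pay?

Sorting bids: 3,917 (#3) > 3,441 (#4) > 2,905 (#18) > 345 (#56) > 160 (#10)
#3 is highest; pays the second-highest bid, $3,441.

#3 pays $3,441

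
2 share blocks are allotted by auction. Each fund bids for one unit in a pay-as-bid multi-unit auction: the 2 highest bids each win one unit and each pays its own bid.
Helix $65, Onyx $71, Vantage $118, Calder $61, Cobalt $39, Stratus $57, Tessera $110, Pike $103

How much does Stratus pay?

Bids ranked high→low: 118 (Vantage), 110 (Tessera), 103 (Pike), 71 (Onyx), …
Winners (2 units): Vantage, Tessera.
Stratus does not win → $0.

Stratus pays $0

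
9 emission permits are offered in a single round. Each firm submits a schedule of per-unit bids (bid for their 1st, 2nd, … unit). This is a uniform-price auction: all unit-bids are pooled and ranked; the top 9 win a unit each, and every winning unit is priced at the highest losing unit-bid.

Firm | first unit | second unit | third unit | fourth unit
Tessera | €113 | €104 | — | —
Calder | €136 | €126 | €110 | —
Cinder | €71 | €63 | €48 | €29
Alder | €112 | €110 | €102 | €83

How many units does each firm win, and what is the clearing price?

Alder 4, Calder 3, Tessera 2; clearing price €71

Pooled unit-bids ranked (top 9): 136 (Calder-1), 126 (Calder-2), 113 (Tessera-1), 112 (Alder-1), 110 (Calder-3), 110 (Alder-2), 104 (Tessera-2), 102 (Alder-3), 83 (Alder-4)
First bid not allocated: €71.
Allocation: Alder 4, Calder 3, Tessera 2.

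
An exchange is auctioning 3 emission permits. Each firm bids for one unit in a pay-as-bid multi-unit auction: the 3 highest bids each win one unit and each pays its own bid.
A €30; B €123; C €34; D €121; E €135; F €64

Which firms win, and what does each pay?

E €135, B €123, D €121

Sorting: 135 (E), 123 (B), 121 (D), 64 (F), 34 (C), …
Winners (3 units): E, B, D.
Each winner pays its own bid: E €135, B €123, D €121.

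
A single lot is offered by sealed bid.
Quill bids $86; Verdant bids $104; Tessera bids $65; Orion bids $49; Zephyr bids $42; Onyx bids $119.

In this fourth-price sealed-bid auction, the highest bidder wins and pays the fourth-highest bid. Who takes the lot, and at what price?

Bids ranked: 119 (Onyx) > 104 (Verdant) > 86 (Quill) > 65 (Tessera) > 49 (Orion) > 42 (Zephyr)
Onyx is highest; pays the fourth-highest bid, $65.

Onyx pays $65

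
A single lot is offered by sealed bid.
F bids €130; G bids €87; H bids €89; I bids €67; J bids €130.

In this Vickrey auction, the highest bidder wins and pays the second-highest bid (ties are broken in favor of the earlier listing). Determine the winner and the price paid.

Vickrey auction: the highest bidder wins and pays the second-highest bid.
Bids ranked: 130 (F) > 130 (J) > 89 (H) > 87 (G) > 67 (I)
Tie at €130 → F wins by tie-break.
Second-price: F pays J's bid of €130.

F pays €130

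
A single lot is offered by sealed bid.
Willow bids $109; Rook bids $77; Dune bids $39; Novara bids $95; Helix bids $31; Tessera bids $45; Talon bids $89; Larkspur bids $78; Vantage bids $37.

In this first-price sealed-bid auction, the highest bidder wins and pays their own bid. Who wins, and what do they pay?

Willow pays $109

Rule: the highest bidder wins and pays their own bid.
Bids ranked: 109 (Willow) > 95 (Novara) > 89 (Talon) > 78 (Larkspur) > 77 (Rook) > 45 (Tessera) > …
Willow has the highest bid and pays exactly that: $109.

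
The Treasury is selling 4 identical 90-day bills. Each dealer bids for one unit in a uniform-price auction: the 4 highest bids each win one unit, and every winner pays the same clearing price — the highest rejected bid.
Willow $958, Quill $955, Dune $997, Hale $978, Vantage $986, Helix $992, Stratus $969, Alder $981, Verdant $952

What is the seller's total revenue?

Sorting: 997 (Dune), 992 (Helix), 986 (Vantage), 981 (Alder), 978 (Hale), 969 (Stratus), …
Top 4: Dune, Helix, Vantage, Alder.
First losing bid is Hale's $978, which sets the uniform price.
Total revenue = 4 × $978 = $3,912.

Total revenue: $3,912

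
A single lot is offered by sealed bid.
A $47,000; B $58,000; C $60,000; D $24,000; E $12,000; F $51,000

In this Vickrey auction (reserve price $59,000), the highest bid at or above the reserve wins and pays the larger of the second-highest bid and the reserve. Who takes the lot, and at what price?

Vickrey auction (reserve price $59,000): the highest bid at or above the reserve wins and pays the larger of the second-highest bid and the reserve.
Bids in order: 60,000 (C) > 58,000 (B) > 51,000 (F) > 47,000 (A) > 24,000 (D) > 12,000 (E)
Highest eligible bid: C at $60,000.
Second-highest bid $58,000 is below the reserve $59,000, so the reserve binds → payment $59,000.

C pays $59,000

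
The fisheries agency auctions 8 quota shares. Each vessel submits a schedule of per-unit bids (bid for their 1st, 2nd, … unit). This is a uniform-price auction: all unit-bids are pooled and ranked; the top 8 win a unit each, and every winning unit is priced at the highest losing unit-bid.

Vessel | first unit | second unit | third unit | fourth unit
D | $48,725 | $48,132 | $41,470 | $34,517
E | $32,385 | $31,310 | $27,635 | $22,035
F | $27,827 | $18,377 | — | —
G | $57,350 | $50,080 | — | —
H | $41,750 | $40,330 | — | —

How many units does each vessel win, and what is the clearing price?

Merging the schedules and taking the best 8: 57,350 (G-1), 50,080 (G-2), 48,725 (D-1), 48,132 (D-2), 41,750 (H-1), 41,470 (D-3), 40,330 (H-2), 34,517 (D-4)
First bid not allocated: $32,385.
Allocation: D 4, G 2, H 2.

D 4, G 2, H 2; clearing price $32,385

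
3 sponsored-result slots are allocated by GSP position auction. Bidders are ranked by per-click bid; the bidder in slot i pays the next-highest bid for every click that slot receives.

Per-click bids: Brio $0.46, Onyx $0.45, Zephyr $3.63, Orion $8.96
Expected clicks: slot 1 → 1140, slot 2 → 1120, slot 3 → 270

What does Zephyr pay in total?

Zephyr pays $515.20

Per-click bids in order: $8.96 (Orion) > $3.63 (Zephyr) > $0.46 (Brio) > $0.45 (Onyx)
Zephyr holds slot 2 → pays next bid $0.46 × 1120 clicks = $515.20.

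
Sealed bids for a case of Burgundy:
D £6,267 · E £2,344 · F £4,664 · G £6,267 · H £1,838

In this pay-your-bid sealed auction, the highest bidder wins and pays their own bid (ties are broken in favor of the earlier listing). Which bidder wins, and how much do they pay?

Pay-your-bid sealed auction: the highest bidder wins and pays their own bid.
Bids ranked: 6,267 (D) > 6,267 (G) > 4,664 (F) > 2,344 (E) > 1,838 (H)
Tie at £6,267 → D wins by tie-break.
D has the highest bid and pays exactly that: £6,267.

D pays £6,267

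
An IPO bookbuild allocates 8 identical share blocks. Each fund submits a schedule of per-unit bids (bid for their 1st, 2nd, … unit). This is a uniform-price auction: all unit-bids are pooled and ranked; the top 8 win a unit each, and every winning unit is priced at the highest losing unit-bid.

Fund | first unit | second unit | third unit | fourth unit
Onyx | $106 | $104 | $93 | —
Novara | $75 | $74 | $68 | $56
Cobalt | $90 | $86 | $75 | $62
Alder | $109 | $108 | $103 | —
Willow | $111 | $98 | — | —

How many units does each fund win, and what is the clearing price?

Merging the schedules and taking the best 8: 111 (Willow-1), 109 (Alder-1), 108 (Alder-2), 106 (Onyx-1), 104 (Onyx-2), 103 (Alder-3), 98 (Willow-2), 93 (Onyx-3)
The (k+1)-th unit-bid is $90.
Allocation: Alder 3, Onyx 3, Willow 2.

Alder 3, Onyx 3, Willow 2; clearing price $90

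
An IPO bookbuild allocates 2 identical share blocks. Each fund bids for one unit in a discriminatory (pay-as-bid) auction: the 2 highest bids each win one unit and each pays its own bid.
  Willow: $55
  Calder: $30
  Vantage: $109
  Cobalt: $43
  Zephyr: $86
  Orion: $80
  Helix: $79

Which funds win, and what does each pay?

Bids ranked high→low: 109 (Vantage), 86 (Zephyr), 80 (Orion), 79 (Helix), …
Top 2: Vantage, Zephyr.
Each winner pays its own bid: Vantage $109, Zephyr $86.

Vantage $109, Zephyr $86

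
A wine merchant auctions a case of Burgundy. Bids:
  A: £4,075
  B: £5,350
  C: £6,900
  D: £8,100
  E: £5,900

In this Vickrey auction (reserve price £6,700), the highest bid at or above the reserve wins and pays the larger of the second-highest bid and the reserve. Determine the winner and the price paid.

D pays £6,900

Bids ranked: 8,100 (D) > 6,900 (C) > 5,900 (E) > 5,350 (B) > 4,075 (A)
Highest eligible bid: D at £8,100.
max(second-highest £6,900, reserve £6,700) = £6,900; the reserve does not bind.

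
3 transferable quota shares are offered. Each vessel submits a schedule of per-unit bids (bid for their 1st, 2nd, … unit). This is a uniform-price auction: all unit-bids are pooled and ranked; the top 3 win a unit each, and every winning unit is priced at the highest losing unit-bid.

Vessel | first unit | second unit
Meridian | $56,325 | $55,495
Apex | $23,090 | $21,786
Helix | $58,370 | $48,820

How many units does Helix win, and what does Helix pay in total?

Merging the schedules and taking the best 3: 58,370 (Helix-1), 56,325 (Meridian-1), 55,495 (Meridian-2)
The (k+1)-th unit-bid is $48,820.
Helix wins 1 unit(s) at $48,820 each.

Helix: 1 unit, pays $48,820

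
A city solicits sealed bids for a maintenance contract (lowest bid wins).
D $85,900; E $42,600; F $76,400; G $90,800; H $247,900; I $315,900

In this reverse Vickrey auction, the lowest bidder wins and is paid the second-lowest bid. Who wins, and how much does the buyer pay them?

Rule: the lowest bidder wins and is paid the second-lowest bid.
Sorting bids: 42,600 (E) < 76,400 (F) < 85,900 (D) < 90,800 (G) < 247,900 (H) < 315,900 (I)
Second-price: E is paid F's bid of $76,400.

E is paid $76,400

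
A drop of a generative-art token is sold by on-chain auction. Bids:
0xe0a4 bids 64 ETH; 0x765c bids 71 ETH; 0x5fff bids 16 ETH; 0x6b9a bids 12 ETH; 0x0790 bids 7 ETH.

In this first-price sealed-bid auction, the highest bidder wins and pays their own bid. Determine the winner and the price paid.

0x765c pays 71 ETH

Sorting bids: 71 (0x765c) > 64 (0xe0a4) > 16 (0x5fff) > 12 (0x6b9a) > 7 (0x0790)
First-price: 0x765c pays what they bid, 71 ETH.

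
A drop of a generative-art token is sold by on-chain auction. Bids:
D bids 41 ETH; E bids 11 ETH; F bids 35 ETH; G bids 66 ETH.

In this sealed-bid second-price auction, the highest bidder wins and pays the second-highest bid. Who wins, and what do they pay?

G pays 41 ETH

Bids in order: 66 (G) > 41 (D) > 35 (F) > 11 (E)
G is highest; pays the second-highest bid, 41 ETH.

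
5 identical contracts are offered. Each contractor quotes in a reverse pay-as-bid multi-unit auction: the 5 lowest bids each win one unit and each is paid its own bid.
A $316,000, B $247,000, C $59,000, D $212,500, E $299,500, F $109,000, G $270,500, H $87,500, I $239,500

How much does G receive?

G is paid $0

Ordering the bids: 59,000 (C), 87,500 (H), 109,000 (F), 212,500 (D), 239,500 (I), 247,000 (B), 270,500 (G), …
Lowest 5: C, H, F, D, I.
G does not win → $0.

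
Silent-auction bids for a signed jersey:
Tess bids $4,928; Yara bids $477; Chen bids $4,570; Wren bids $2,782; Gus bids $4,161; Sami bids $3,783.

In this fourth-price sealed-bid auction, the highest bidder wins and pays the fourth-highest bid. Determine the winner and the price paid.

Fourth-price sealed-bid auction: the highest bidder wins and pays the fourth-highest bid.
Bids ranked: 4,928 (Tess) > 4,570 (Chen) > 4,161 (Gus) > 3,783 (Sami) > 2,782 (Wren) > 477 (Yara)
Tess wins; payment is bid #4 in the ranking = $3,783.

Tess pays $3,783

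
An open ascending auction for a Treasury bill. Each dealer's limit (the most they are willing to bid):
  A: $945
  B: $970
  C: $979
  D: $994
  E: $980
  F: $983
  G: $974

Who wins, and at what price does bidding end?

D wins at $983

Rule: the price rises until one bidder remains; the winner pays the price at which the last rival dropped out.
Limits ranked: 994 (D) > 983 (F) > 980 (E) > 979 (C) > 974 (G) > 970 (B) > …
Once the price passes $983, only D is left; the hammer falls at F's limit of $983.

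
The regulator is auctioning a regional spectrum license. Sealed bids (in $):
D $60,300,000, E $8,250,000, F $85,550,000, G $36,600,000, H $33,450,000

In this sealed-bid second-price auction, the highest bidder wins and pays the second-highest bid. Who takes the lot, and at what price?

Sorting bids: 85,550,000 (F) > 60,300,000 (D) > 36,600,000 (G) > 33,450,000 (H) > 8,250,000 (E)
Second-price: F pays D's bid of $60,300,000.

F pays $60,300,000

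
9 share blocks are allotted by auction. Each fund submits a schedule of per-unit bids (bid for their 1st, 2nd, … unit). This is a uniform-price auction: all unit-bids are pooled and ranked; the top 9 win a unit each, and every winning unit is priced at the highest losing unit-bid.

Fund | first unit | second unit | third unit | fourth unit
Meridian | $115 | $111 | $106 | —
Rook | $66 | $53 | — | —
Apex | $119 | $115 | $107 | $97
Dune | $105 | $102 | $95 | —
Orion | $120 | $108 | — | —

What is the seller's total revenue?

All unit-bids, highest first — top 9: 120 (Orion-1), 119 (Apex-1), 115 (Meridian-1), 115 (Apex-2), 111 (Meridian-2), 108 (Orion-2), 107 (Apex-3), 106 (Meridian-3), 105 (Dune-1)
First bid not allocated: $102.
Allocation: Apex 3, Dune 1, Meridian 3, Orion 2. Every unit priced at $102.
Revenue = 9 × 102 = $918.

Total revenue: $918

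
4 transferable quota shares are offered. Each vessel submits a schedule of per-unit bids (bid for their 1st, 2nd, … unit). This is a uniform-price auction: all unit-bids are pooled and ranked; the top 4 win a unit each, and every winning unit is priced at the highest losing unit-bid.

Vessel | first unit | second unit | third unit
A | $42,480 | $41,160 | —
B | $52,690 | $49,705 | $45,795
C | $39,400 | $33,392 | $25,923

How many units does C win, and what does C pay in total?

Merging the schedules and taking the best 4: 52,690 (B-1), 49,705 (B-2), 45,795 (B-3), 42,480 (A-1)
The (k+1)-th unit-bid is $41,160.
C wins 0 unit(s) at $41,160 each.

C: 0 units, pays $0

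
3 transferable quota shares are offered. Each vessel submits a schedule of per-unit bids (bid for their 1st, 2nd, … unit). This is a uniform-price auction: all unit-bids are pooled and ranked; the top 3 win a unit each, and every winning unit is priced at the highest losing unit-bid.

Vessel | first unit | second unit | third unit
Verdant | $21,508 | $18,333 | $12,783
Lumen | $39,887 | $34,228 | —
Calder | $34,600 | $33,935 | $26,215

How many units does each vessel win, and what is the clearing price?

Calder 1, Lumen 2; clearing price $33,935

All unit-bids, highest first — top 3: 39,887 (Lumen-1), 34,600 (Calder-1), 34,228 (Lumen-2)
Highest rejected unit-bid = $33,935.
Allocation: Calder 1, Lumen 2.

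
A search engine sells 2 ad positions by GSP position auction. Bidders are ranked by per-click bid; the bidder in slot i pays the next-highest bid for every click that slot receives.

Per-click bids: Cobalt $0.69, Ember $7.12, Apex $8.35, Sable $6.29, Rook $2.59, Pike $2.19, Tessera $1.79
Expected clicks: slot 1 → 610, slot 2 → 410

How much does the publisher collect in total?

Total revenue: $6922.10

Ranked by bid: $8.35 (Apex) > $7.12 (Ember) > $6.29 (Sable) > …
Slot 1: Apex pays $7.12 × 610 = $4343.20
Slot 2: Ember pays $6.29 × 410 = $2578.90
Total = $6922.10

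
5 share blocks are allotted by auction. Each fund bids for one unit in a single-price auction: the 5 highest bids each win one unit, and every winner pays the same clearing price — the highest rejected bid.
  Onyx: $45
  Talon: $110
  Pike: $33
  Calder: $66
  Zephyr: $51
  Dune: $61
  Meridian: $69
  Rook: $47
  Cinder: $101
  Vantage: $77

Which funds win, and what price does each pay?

Talon, Cinder, Vantage, Meridian, Calder; each pays $61

Ordering the bids: 110 (Talon), 101 (Cinder), 77 (Vantage), 69 (Meridian), 66 (Calder), 61 (Dune), 51 (Zephyr), …
The 5 highest are Talon, Cinder, Vantage, Meridian, Calder.
First losing bid is Dune's $61, which sets the uniform price.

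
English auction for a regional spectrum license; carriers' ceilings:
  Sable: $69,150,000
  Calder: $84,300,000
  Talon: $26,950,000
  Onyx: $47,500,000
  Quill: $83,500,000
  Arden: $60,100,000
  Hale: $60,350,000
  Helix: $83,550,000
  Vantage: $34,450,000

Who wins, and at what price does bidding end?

Limits ranked: 84,300,000 (Calder) > 83,550,000 (Helix) > 83,500,000 (Quill) > 69,150,000 (Sable) > 60,350,000 (Hale) > 60,100,000 (Arden) > …
Bidding ends when Helix exits at $83,550,000; Calder takes it.

Calder wins at $83,550,000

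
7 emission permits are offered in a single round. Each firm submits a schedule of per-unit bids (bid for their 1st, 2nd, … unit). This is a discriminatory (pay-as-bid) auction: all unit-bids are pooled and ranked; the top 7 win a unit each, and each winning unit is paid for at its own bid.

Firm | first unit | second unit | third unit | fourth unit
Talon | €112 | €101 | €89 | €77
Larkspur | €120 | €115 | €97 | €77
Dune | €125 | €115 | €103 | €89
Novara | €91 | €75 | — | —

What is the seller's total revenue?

Pooled unit-bids ranked (top 7): 125 (Dune-1), 120 (Larkspur-1), 115 (Larkspur-2), 115 (Dune-2), 112 (Talon-1), 103 (Dune-3), 101 (Talon-2)
Next rejected bid: €97 (not a price — pay-as-bid).
Each winning unit pays its own bid.
Revenue = 125 + 120 + 115 + 115 + 112 + 103 + 101 = €791.

Total revenue: €791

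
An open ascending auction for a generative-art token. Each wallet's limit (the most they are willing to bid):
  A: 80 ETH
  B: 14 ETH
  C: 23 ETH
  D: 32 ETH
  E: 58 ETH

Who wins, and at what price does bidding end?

Sorting limits: 80 (A) > 58 (E) > 32 (D) > 23 (C) > 14 (B)
E is the last rival to drop out, at 58 ETH; A remains and wins at that price.

A wins at 58 ETH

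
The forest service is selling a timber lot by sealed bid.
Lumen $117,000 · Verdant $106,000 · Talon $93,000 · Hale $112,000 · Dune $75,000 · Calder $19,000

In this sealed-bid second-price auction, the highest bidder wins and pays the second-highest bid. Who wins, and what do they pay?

Lumen pays $112,000

Rule: the highest bidder wins and pays the second-highest bid.
Sorting bids: 117,000 (Lumen) > 112,000 (Hale) > 106,000 (Verdant) > 93,000 (Talon) > 75,000 (Dune) > 19,000 (Calder)
Lumen is highest; pays the second-highest bid, $112,000.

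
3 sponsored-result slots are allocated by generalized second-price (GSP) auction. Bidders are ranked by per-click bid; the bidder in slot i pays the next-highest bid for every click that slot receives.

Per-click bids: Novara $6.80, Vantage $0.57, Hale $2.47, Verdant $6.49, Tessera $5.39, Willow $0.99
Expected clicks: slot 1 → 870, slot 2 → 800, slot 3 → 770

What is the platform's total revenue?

Total revenue: $11860.20

Per-click bids in order: $6.80 (Novara) > $6.49 (Verdant) > $5.39 (Tessera) > $2.47 (Hale) > …
Slot 1: Novara pays $6.49 × 870 = $5646.30
Slot 2: Verdant pays $5.39 × 800 = $4312.00
Slot 3: Tessera pays $2.47 × 770 = $1901.90
Total = $11860.20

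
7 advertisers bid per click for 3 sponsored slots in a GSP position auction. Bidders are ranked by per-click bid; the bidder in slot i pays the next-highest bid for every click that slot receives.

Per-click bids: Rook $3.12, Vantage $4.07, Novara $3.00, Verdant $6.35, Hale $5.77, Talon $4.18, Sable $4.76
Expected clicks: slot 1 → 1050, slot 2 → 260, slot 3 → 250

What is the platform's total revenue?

Total revenue: $8341.10

Per-click bids in order: $6.35 (Verdant) > $5.77 (Hale) > $4.76 (Sable) > $4.18 (Talon) > …
Slot 1: Verdant pays $5.77 × 1050 = $6058.50
Slot 2: Hale pays $4.76 × 260 = $1237.60
Slot 3: Sable pays $4.18 × 250 = $1045.00
Total = $8341.10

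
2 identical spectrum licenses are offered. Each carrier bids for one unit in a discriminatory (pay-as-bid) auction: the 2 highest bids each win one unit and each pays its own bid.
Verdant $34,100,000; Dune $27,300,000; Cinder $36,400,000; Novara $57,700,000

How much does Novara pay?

Sorting: 57,700,000 (Novara), 36,400,000 (Cinder), 34,100,000 (Verdant), 27,300,000 (Dune)
Top 2: Novara, Cinder.
Novara wins → own bid $57,700,000.

Novara pays $57,700,000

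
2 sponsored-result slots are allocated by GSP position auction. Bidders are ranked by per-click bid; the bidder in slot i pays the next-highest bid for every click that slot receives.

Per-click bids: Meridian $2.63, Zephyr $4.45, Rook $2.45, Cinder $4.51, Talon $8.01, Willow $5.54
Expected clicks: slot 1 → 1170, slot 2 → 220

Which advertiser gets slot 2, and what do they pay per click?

Ranked by bid: $8.01 (Talon) > $5.54 (Willow) > $4.51 (Cinder) > …
Slot 2 goes to the second-ranked bidder, Willow, who pays the next bid down: $4.51/click.

Willow; $4.51 per click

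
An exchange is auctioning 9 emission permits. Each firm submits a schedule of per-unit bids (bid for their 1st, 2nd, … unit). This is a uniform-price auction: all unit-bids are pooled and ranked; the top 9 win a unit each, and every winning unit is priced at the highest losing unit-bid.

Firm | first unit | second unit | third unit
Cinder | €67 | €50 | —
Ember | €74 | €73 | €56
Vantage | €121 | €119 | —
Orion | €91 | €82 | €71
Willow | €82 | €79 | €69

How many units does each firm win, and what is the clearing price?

All unit-bids, highest first — top 9: 121 (Vantage-1), 119 (Vantage-2), 91 (Orion-1), 82 (Orion-2), 82 (Willow-1), 79 (Willow-2), 74 (Ember-1), 73 (Ember-2), 71 (Orion-3)
The (k+1)-th unit-bid is €69.
Allocation: Ember 2, Orion 3, Vantage 2, Willow 2.

Ember 2, Orion 3, Vantage 2, Willow 2; clearing price €69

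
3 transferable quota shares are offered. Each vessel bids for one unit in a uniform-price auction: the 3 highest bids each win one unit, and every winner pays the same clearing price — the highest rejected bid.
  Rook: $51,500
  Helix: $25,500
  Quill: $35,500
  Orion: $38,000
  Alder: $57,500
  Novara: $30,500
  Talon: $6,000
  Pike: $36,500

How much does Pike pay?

Bids ranked high→low: 57,500 (Alder), 51,500 (Rook), 38,000 (Orion), 36,500 (Pike), 35,500 (Quill), …
The 3 highest are Alder, Rook, Orion.
Highest unsuccessful bid: $36,500 → clearing price.
Pike does not win → pays $0.

Pike pays $0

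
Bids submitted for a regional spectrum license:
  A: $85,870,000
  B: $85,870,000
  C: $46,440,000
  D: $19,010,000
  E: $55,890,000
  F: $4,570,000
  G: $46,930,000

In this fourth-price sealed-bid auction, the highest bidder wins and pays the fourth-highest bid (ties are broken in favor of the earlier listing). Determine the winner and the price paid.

Bids ranked: 85,870,000 (A) > 85,870,000 (B) > 55,890,000 (E) > 46,930,000 (G) > 46,440,000 (C) > 19,010,000 (D) > …
Tie at $85,870,000 → A wins by tie-break.
A is highest; pays the fourth-highest bid, $46,930,000.

A pays $46,930,000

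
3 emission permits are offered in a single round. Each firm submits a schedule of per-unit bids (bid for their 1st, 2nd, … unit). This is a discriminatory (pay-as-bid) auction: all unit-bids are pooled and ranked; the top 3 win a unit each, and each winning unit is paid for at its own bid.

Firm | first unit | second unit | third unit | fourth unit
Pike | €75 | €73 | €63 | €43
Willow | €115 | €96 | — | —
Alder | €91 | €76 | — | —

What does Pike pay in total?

Pike pays €0

Merging the schedules and taking the best 3: 115 (Willow-1), 96 (Willow-2), 91 (Alder-1)
Next rejected bid: €76 (not a price — pay-as-bid).
Pike wins no units.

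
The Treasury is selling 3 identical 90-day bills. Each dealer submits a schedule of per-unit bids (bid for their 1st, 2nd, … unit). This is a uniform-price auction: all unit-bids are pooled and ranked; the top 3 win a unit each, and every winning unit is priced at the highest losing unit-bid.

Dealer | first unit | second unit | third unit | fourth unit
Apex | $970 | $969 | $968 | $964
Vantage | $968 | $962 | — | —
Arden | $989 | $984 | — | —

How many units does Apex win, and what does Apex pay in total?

Merging the schedules and taking the best 3: 989 (Arden-1), 984 (Arden-2), 970 (Apex-1)
The (k+1)-th unit-bid is $969.
Apex wins 1 unit(s) at $969 each.

Apex: 1 unit, pays $969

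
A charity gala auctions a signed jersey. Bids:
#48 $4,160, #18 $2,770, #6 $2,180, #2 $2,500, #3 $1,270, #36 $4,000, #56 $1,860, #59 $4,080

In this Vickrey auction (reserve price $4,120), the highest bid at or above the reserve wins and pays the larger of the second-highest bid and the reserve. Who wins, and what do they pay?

#48 pays $4,120

Vickrey auction (reserve price $4,120): the highest bid at or above the reserve wins and pays the larger of the second-highest bid and the reserve.
Bids in order: 4,160 (#48) > 4,080 (#59) > 4,000 (#36) > 2,770 (#18) > 2,500 (#2) > 2,180 (#6) > …
Highest eligible bid: #48 at $4,160.
Second-highest bid $4,080 is below the reserve $4,120, so the reserve binds → payment $4,120.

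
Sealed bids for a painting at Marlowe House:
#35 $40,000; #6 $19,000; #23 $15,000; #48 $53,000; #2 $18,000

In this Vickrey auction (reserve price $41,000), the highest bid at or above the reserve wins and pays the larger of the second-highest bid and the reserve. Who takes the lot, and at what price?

Rule: the highest bid at or above the reserve wins and pays the larger of the second-highest bid and the reserve.
Sorting bids: 53,000 (#48) > 40,000 (#35) > 19,000 (#6) > 18,000 (#2) > 15,000 (#23)
#48 has the top bid at or above the reserve ($53,000).
max(second-highest $40,000, reserve $41,000) = $41,000.

#48 pays $41,000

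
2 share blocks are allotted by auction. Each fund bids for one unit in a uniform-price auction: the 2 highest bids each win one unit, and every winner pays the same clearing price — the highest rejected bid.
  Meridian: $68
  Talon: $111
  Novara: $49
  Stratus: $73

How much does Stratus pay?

Bids ranked high→low: 111 (Talon), 73 (Stratus), 68 (Meridian), 49 (Novara)
Winners (2 units): Talon, Stratus.
First losing bid is Meridian's $68, which sets the uniform price.
Stratus wins → pays $68.

Stratus pays $68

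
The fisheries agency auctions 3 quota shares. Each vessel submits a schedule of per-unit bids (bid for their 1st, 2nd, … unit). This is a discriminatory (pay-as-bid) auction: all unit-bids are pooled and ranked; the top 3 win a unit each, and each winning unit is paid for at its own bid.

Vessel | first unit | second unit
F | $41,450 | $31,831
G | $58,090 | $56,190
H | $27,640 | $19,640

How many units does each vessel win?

F 1, G 2

Merging the schedules and taking the best 3: 58,090 (G-1), 56,190 (G-2), 41,450 (F-1)
Next rejected bid: $31,831 (not a price — pay-as-bid).
Allocation: F 1, G 2.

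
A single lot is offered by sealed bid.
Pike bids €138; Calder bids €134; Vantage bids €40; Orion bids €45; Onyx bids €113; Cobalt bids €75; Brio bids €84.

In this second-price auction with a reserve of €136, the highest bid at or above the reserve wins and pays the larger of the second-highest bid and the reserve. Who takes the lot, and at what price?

Pike pays €136

Sorting bids: 138 (Pike) > 134 (Calder) > 113 (Onyx) > 84 (Brio) > 75 (Cobalt) > 45 (Orion) > …
Highest eligible bid: Pike at €138.
max(second-highest €134, reserve €136) = €136.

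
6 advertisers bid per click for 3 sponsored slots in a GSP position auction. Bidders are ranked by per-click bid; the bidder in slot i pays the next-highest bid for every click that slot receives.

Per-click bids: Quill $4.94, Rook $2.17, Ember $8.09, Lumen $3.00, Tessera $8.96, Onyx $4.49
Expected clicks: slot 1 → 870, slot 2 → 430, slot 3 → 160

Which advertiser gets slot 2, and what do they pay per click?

Per-click bids in order: $8.96 (Tessera) > $8.09 (Ember) > $4.94 (Quill) > $4.49 (Onyx) > …
Slot 2 goes to the second-ranked bidder, Ember, who pays the next bid down: $4.94/click.

Ember; $4.94 per click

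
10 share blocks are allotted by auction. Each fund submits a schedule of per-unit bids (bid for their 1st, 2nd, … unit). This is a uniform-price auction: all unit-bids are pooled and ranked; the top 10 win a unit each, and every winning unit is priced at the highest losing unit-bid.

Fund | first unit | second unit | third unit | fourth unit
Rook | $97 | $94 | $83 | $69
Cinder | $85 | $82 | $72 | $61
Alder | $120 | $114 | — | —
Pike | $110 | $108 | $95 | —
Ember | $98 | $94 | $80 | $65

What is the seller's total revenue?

Total revenue: $830

Pooled unit-bids ranked (top 10): 120 (Alder-1), 114 (Alder-2), 110 (Pike-1), 108 (Pike-2), 98 (Ember-1), 97 (Rook-1), 95 (Pike-3), 94 (Rook-2), 94 (Ember-2), 85 (Cinder-1)
First bid not allocated: $83.
Allocation: Alder 2, Cinder 1, Ember 2, Pike 3, Rook 2. Every unit priced at $83.
Revenue = 10 × 83 = $830.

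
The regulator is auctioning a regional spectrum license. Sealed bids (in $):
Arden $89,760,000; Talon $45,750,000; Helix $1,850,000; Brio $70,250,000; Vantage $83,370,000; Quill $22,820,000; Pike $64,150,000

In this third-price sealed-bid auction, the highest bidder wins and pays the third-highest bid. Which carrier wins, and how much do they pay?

Rule: the highest bidder wins and pays the third-highest bid.
Bids in order: 89,760,000 (Arden) > 83,370,000 (Vantage) > 70,250,000 (Brio) > 64,150,000 (Pike) > 45,750,000 (Talon) > 22,820,000 (Quill) > …
Arden wins; payment is bid #3 in the ranking = $70,250,000.

Arden pays $70,250,000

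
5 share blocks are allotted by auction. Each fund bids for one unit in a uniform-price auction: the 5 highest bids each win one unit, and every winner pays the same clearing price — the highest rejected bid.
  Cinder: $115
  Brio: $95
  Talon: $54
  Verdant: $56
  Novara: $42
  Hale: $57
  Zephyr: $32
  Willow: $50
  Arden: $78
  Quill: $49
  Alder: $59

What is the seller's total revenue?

Ordering the bids: 115 (Cinder), 95 (Brio), 78 (Arden), 59 (Alder), 57 (Hale), 56 (Verdant), 54 (Talon), …
Winners (5 units): Cinder, Brio, Arden, Alder, Hale.
Clearing price = highest rejected bid = $56.
Total revenue = 5 × $56 = $280.

Total revenue: $280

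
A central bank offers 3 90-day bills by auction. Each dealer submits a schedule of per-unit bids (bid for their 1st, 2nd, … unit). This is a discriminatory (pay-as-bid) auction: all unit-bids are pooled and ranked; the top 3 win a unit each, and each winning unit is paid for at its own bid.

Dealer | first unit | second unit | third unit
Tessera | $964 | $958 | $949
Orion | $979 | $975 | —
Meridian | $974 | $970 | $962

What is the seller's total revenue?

All unit-bids, highest first — top 3: 979 (Orion-1), 975 (Orion-2), 974 (Meridian-1)
Next rejected bid: $970 (not a price — pay-as-bid).
Each winning unit pays its own bid.
Revenue = 979 + 975 + 974 = $2,928.

Total revenue: $2,928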